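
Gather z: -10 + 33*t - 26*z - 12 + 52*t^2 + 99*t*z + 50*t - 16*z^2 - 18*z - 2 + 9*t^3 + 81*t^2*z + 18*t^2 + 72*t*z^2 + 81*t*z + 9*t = 9*t^3 + 70*t^2 + 92*t + z^2*(72*t - 16) + z*(81*t^2 + 180*t - 44) - 24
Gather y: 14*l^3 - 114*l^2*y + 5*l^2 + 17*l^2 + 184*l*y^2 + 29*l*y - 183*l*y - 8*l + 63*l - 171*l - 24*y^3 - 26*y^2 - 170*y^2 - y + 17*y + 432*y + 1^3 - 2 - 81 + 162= 14*l^3 + 22*l^2 - 116*l - 24*y^3 + y^2*(184*l - 196) + y*(-114*l^2 - 154*l + 448) + 80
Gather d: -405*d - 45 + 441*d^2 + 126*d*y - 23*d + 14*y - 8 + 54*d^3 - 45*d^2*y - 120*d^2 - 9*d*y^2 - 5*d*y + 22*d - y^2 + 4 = 54*d^3 + d^2*(321 - 45*y) + d*(-9*y^2 + 121*y - 406) - y^2 + 14*y - 49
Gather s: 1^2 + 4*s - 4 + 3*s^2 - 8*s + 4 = 3*s^2 - 4*s + 1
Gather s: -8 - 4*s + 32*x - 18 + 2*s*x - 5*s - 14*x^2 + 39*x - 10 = s*(2*x - 9) - 14*x^2 + 71*x - 36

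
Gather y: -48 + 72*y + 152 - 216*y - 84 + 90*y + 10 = 30 - 54*y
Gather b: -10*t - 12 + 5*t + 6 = -5*t - 6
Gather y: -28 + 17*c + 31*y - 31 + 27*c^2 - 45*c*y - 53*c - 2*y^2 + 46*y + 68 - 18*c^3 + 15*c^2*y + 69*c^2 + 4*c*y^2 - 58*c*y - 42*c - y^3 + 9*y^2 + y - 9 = -18*c^3 + 96*c^2 - 78*c - y^3 + y^2*(4*c + 7) + y*(15*c^2 - 103*c + 78)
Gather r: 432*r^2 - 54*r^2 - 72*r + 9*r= 378*r^2 - 63*r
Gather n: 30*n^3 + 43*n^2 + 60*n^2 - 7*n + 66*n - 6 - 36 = 30*n^3 + 103*n^2 + 59*n - 42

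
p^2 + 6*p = p*(p + 6)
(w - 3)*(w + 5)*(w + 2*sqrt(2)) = w^3 + 2*w^2 + 2*sqrt(2)*w^2 - 15*w + 4*sqrt(2)*w - 30*sqrt(2)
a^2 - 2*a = a*(a - 2)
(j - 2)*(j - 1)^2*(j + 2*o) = j^4 + 2*j^3*o - 4*j^3 - 8*j^2*o + 5*j^2 + 10*j*o - 2*j - 4*o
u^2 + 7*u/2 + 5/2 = (u + 1)*(u + 5/2)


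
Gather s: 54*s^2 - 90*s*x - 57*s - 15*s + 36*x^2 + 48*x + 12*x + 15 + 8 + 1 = 54*s^2 + s*(-90*x - 72) + 36*x^2 + 60*x + 24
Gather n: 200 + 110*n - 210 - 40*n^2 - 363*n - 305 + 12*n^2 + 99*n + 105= -28*n^2 - 154*n - 210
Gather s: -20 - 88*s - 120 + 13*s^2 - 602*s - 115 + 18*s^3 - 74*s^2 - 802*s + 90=18*s^3 - 61*s^2 - 1492*s - 165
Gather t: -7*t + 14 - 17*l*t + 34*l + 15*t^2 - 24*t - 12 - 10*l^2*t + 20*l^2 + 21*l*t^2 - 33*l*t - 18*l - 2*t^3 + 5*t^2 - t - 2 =20*l^2 + 16*l - 2*t^3 + t^2*(21*l + 20) + t*(-10*l^2 - 50*l - 32)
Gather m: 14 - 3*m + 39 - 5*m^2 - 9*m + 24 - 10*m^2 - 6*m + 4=-15*m^2 - 18*m + 81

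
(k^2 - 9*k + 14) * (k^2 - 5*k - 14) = k^4 - 14*k^3 + 45*k^2 + 56*k - 196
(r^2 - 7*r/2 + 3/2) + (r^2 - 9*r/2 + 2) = 2*r^2 - 8*r + 7/2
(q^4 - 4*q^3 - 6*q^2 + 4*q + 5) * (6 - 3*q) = -3*q^5 + 18*q^4 - 6*q^3 - 48*q^2 + 9*q + 30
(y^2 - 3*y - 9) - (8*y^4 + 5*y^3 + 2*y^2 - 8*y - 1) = -8*y^4 - 5*y^3 - y^2 + 5*y - 8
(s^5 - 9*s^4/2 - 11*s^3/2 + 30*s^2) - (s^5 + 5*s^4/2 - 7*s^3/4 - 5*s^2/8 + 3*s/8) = -7*s^4 - 15*s^3/4 + 245*s^2/8 - 3*s/8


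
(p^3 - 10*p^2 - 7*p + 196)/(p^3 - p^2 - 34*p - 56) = (p - 7)/(p + 2)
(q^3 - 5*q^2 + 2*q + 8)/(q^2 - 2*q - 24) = (-q^3 + 5*q^2 - 2*q - 8)/(-q^2 + 2*q + 24)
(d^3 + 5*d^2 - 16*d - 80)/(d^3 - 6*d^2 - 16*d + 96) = (d + 5)/(d - 6)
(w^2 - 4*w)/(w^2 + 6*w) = (w - 4)/(w + 6)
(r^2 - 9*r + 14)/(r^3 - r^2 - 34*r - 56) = (r - 2)/(r^2 + 6*r + 8)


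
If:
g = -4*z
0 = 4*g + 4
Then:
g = -1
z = 1/4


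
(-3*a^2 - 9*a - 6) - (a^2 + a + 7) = -4*a^2 - 10*a - 13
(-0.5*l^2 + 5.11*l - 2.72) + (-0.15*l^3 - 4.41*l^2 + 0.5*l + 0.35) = -0.15*l^3 - 4.91*l^2 + 5.61*l - 2.37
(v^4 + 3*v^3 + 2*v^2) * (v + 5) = v^5 + 8*v^4 + 17*v^3 + 10*v^2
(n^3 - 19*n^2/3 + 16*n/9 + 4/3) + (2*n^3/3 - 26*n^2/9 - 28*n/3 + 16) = 5*n^3/3 - 83*n^2/9 - 68*n/9 + 52/3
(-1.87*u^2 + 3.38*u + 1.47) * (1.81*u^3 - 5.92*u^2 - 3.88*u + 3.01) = -3.3847*u^5 + 17.1882*u^4 - 10.0933*u^3 - 27.4455*u^2 + 4.4702*u + 4.4247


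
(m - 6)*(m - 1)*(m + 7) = m^3 - 43*m + 42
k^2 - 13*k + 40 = (k - 8)*(k - 5)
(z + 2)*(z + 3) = z^2 + 5*z + 6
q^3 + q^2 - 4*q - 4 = (q - 2)*(q + 1)*(q + 2)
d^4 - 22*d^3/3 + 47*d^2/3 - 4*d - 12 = (d - 3)^2*(d - 2)*(d + 2/3)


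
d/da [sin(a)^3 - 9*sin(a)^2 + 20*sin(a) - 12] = (3*sin(a)^2 - 18*sin(a) + 20)*cos(a)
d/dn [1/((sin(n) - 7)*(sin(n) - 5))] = 2*(6 - sin(n))*cos(n)/((sin(n) - 7)^2*(sin(n) - 5)^2)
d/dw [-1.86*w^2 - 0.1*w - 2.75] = -3.72*w - 0.1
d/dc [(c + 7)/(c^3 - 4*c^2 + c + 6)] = (c^3 - 4*c^2 + c - (c + 7)*(3*c^2 - 8*c + 1) + 6)/(c^3 - 4*c^2 + c + 6)^2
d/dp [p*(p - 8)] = 2*p - 8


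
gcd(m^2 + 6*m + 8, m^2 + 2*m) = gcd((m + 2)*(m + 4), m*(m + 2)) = m + 2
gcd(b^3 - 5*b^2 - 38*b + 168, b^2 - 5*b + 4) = b - 4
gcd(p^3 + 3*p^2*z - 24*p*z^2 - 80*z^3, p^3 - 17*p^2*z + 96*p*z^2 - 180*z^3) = -p + 5*z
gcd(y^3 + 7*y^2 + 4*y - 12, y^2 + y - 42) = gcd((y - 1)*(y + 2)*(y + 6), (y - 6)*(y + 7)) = 1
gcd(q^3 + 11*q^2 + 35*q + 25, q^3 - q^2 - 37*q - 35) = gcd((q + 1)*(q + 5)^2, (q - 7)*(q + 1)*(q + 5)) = q^2 + 6*q + 5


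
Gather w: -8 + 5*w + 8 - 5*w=0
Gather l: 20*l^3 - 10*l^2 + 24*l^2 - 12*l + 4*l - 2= 20*l^3 + 14*l^2 - 8*l - 2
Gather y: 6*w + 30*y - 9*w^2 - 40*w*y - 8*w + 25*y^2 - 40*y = -9*w^2 - 2*w + 25*y^2 + y*(-40*w - 10)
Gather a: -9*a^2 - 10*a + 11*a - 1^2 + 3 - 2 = -9*a^2 + a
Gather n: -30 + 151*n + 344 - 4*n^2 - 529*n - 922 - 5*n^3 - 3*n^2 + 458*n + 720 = -5*n^3 - 7*n^2 + 80*n + 112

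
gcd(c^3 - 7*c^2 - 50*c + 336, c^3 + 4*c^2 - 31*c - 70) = c + 7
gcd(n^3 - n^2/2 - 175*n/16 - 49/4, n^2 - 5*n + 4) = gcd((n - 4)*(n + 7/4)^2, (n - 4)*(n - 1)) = n - 4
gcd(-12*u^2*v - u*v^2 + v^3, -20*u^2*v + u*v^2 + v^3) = 4*u*v - v^2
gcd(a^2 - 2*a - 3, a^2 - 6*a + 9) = a - 3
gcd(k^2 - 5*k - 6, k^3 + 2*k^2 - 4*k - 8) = 1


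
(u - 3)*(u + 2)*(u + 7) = u^3 + 6*u^2 - 13*u - 42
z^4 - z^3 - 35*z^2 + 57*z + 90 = (z - 5)*(z - 3)*(z + 1)*(z + 6)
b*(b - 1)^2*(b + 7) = b^4 + 5*b^3 - 13*b^2 + 7*b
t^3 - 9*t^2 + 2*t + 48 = (t - 8)*(t - 3)*(t + 2)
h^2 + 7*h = h*(h + 7)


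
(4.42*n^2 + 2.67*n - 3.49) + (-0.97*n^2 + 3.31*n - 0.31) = 3.45*n^2 + 5.98*n - 3.8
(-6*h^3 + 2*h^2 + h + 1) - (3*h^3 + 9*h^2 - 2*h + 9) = -9*h^3 - 7*h^2 + 3*h - 8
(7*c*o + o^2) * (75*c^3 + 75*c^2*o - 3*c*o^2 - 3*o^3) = 525*c^4*o + 600*c^3*o^2 + 54*c^2*o^3 - 24*c*o^4 - 3*o^5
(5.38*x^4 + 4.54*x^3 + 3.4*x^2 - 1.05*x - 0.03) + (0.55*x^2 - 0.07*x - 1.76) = 5.38*x^4 + 4.54*x^3 + 3.95*x^2 - 1.12*x - 1.79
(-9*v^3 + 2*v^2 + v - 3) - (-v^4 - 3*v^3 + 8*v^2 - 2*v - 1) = v^4 - 6*v^3 - 6*v^2 + 3*v - 2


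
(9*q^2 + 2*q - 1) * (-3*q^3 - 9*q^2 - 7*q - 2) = -27*q^5 - 87*q^4 - 78*q^3 - 23*q^2 + 3*q + 2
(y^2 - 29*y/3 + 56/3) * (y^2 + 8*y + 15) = y^4 - 5*y^3/3 - 131*y^2/3 + 13*y/3 + 280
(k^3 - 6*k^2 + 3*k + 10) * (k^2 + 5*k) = k^5 - k^4 - 27*k^3 + 25*k^2 + 50*k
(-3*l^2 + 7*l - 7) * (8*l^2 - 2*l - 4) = -24*l^4 + 62*l^3 - 58*l^2 - 14*l + 28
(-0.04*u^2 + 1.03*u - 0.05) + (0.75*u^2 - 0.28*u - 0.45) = 0.71*u^2 + 0.75*u - 0.5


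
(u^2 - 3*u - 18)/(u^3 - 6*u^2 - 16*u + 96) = (u + 3)/(u^2 - 16)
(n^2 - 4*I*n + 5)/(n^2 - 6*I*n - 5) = (n + I)/(n - I)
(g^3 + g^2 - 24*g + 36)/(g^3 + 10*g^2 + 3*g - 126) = (g - 2)/(g + 7)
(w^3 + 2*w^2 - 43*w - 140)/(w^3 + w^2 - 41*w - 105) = (w + 4)/(w + 3)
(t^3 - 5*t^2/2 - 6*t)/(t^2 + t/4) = 2*(2*t^2 - 5*t - 12)/(4*t + 1)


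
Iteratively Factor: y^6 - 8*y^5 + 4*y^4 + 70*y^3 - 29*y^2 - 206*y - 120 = (y + 1)*(y^5 - 9*y^4 + 13*y^3 + 57*y^2 - 86*y - 120) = (y + 1)*(y + 2)*(y^4 - 11*y^3 + 35*y^2 - 13*y - 60) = (y - 5)*(y + 1)*(y + 2)*(y^3 - 6*y^2 + 5*y + 12) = (y - 5)*(y + 1)^2*(y + 2)*(y^2 - 7*y + 12) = (y - 5)*(y - 4)*(y + 1)^2*(y + 2)*(y - 3)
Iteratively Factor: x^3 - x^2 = (x)*(x^2 - x) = x*(x - 1)*(x)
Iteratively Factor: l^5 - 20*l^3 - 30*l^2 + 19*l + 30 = (l - 1)*(l^4 + l^3 - 19*l^2 - 49*l - 30) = (l - 5)*(l - 1)*(l^3 + 6*l^2 + 11*l + 6) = (l - 5)*(l - 1)*(l + 2)*(l^2 + 4*l + 3) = (l - 5)*(l - 1)*(l + 1)*(l + 2)*(l + 3)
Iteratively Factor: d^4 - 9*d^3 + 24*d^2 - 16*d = (d - 4)*(d^3 - 5*d^2 + 4*d) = (d - 4)*(d - 1)*(d^2 - 4*d) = (d - 4)^2*(d - 1)*(d)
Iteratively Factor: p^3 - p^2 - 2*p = (p - 2)*(p^2 + p) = (p - 2)*(p + 1)*(p)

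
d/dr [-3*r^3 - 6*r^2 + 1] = 3*r*(-3*r - 4)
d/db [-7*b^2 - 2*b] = -14*b - 2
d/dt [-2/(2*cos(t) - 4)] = -sin(t)/(cos(t) - 2)^2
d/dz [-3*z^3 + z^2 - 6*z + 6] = -9*z^2 + 2*z - 6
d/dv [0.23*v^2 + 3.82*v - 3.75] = 0.46*v + 3.82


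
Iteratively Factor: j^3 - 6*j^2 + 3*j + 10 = (j + 1)*(j^2 - 7*j + 10) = (j - 2)*(j + 1)*(j - 5)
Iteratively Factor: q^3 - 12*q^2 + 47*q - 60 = (q - 3)*(q^2 - 9*q + 20) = (q - 4)*(q - 3)*(q - 5)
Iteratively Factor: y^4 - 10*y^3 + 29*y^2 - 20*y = (y - 4)*(y^3 - 6*y^2 + 5*y) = y*(y - 4)*(y^2 - 6*y + 5) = y*(y - 5)*(y - 4)*(y - 1)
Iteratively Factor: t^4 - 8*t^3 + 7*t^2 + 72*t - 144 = (t + 3)*(t^3 - 11*t^2 + 40*t - 48) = (t - 4)*(t + 3)*(t^2 - 7*t + 12) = (t - 4)*(t - 3)*(t + 3)*(t - 4)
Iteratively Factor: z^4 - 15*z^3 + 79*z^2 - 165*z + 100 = (z - 1)*(z^3 - 14*z^2 + 65*z - 100) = (z - 5)*(z - 1)*(z^2 - 9*z + 20) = (z - 5)*(z - 4)*(z - 1)*(z - 5)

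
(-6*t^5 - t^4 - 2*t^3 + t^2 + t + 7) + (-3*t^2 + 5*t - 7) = -6*t^5 - t^4 - 2*t^3 - 2*t^2 + 6*t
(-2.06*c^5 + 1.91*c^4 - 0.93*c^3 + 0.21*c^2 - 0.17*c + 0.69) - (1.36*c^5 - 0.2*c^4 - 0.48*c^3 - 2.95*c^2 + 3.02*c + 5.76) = -3.42*c^5 + 2.11*c^4 - 0.45*c^3 + 3.16*c^2 - 3.19*c - 5.07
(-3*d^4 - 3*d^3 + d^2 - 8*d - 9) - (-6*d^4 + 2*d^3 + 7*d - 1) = 3*d^4 - 5*d^3 + d^2 - 15*d - 8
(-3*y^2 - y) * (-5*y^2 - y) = 15*y^4 + 8*y^3 + y^2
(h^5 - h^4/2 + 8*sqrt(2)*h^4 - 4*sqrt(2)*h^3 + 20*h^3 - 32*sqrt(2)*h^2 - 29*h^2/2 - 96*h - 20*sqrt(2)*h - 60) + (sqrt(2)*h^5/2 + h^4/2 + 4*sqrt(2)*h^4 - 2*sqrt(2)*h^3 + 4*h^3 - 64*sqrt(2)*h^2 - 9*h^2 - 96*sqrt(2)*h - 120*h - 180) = sqrt(2)*h^5/2 + h^5 + 12*sqrt(2)*h^4 - 6*sqrt(2)*h^3 + 24*h^3 - 96*sqrt(2)*h^2 - 47*h^2/2 - 216*h - 116*sqrt(2)*h - 240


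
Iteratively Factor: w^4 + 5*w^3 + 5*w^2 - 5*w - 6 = (w + 3)*(w^3 + 2*w^2 - w - 2) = (w + 2)*(w + 3)*(w^2 - 1) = (w + 1)*(w + 2)*(w + 3)*(w - 1)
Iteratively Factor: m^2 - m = (m)*(m - 1)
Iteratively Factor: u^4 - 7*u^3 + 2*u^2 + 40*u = (u + 2)*(u^3 - 9*u^2 + 20*u) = (u - 4)*(u + 2)*(u^2 - 5*u) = (u - 5)*(u - 4)*(u + 2)*(u)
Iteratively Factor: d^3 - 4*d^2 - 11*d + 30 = (d - 5)*(d^2 + d - 6) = (d - 5)*(d - 2)*(d + 3)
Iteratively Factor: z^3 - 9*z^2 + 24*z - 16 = (z - 4)*(z^2 - 5*z + 4) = (z - 4)*(z - 1)*(z - 4)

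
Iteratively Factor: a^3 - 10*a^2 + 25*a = (a - 5)*(a^2 - 5*a) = (a - 5)^2*(a)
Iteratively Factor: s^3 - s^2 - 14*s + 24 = (s - 2)*(s^2 + s - 12) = (s - 2)*(s + 4)*(s - 3)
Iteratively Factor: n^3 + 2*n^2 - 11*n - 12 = (n + 1)*(n^2 + n - 12) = (n + 1)*(n + 4)*(n - 3)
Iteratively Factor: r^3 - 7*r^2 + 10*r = (r - 5)*(r^2 - 2*r) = r*(r - 5)*(r - 2)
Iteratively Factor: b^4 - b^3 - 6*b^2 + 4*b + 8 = (b + 1)*(b^3 - 2*b^2 - 4*b + 8) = (b - 2)*(b + 1)*(b^2 - 4) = (b - 2)*(b + 1)*(b + 2)*(b - 2)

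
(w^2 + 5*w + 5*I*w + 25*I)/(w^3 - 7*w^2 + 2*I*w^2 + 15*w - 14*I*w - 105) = (w + 5)/(w^2 - w*(7 + 3*I) + 21*I)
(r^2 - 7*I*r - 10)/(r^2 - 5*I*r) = (r - 2*I)/r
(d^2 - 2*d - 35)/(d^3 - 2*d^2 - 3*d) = (-d^2 + 2*d + 35)/(d*(-d^2 + 2*d + 3))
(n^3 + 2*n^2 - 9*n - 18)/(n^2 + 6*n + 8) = (n^2 - 9)/(n + 4)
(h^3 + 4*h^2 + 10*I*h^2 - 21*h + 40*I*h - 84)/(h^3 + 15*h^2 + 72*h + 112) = (h^2 + 10*I*h - 21)/(h^2 + 11*h + 28)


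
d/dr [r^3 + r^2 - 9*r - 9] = 3*r^2 + 2*r - 9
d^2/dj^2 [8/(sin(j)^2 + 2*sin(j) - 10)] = 16*(-2*sin(j)^4 - 3*sin(j)^3 - 19*sin(j)^2 - 4*sin(j) + 14)/(sin(j)^2 + 2*sin(j) - 10)^3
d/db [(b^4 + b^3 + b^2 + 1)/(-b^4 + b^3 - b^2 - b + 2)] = (2*b^6 - 5*b^4 + 10*b^3 + 2*b^2 + 6*b + 1)/(b^8 - 2*b^7 + 3*b^6 - 5*b^4 + 6*b^3 - 3*b^2 - 4*b + 4)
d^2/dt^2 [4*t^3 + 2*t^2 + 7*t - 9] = 24*t + 4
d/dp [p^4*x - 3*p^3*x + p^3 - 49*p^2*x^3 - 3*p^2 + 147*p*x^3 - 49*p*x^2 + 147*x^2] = 4*p^3*x - 9*p^2*x + 3*p^2 - 98*p*x^3 - 6*p + 147*x^3 - 49*x^2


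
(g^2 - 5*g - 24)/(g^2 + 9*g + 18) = (g - 8)/(g + 6)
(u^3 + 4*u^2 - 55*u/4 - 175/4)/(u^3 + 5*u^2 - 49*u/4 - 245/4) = (2*u + 5)/(2*u + 7)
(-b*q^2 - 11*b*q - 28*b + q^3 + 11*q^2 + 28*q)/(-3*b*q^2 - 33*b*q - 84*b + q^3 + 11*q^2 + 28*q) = (-b + q)/(-3*b + q)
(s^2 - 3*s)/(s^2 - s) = (s - 3)/(s - 1)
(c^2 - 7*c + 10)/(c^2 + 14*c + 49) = (c^2 - 7*c + 10)/(c^2 + 14*c + 49)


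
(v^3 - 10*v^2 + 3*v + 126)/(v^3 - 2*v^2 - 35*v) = (v^2 - 3*v - 18)/(v*(v + 5))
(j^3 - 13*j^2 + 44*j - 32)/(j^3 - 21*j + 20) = (j - 8)/(j + 5)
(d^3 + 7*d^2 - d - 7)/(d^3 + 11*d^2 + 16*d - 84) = (d^2 - 1)/(d^2 + 4*d - 12)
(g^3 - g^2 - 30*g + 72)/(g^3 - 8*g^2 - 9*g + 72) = (g^2 + 2*g - 24)/(g^2 - 5*g - 24)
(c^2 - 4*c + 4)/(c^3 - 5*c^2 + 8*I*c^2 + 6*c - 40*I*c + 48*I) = (c - 2)/(c^2 + c*(-3 + 8*I) - 24*I)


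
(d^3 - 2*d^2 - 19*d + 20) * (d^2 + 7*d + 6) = d^5 + 5*d^4 - 27*d^3 - 125*d^2 + 26*d + 120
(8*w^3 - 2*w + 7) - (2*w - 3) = 8*w^3 - 4*w + 10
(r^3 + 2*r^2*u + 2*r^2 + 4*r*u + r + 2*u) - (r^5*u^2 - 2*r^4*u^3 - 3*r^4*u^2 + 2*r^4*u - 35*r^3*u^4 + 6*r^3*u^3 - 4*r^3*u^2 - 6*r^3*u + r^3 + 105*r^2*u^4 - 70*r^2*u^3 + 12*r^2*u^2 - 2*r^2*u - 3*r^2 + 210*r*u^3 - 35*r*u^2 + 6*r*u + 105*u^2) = -r^5*u^2 + 2*r^4*u^3 + 3*r^4*u^2 - 2*r^4*u + 35*r^3*u^4 - 6*r^3*u^3 + 4*r^3*u^2 + 6*r^3*u - 105*r^2*u^4 + 70*r^2*u^3 - 12*r^2*u^2 + 4*r^2*u + 5*r^2 - 210*r*u^3 + 35*r*u^2 - 2*r*u + r - 105*u^2 + 2*u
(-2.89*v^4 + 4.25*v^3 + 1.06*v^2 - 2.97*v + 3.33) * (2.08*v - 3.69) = -6.0112*v^5 + 19.5041*v^4 - 13.4777*v^3 - 10.089*v^2 + 17.8857*v - 12.2877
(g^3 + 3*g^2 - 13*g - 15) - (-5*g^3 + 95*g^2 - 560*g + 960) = 6*g^3 - 92*g^2 + 547*g - 975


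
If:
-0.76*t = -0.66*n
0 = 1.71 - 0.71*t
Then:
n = 2.77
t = 2.41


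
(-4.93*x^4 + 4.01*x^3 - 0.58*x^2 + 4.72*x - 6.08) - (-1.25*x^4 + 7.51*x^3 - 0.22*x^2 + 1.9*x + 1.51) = -3.68*x^4 - 3.5*x^3 - 0.36*x^2 + 2.82*x - 7.59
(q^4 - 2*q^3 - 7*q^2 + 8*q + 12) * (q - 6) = q^5 - 8*q^4 + 5*q^3 + 50*q^2 - 36*q - 72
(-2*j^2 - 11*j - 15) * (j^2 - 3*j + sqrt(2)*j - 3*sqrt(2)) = -2*j^4 - 5*j^3 - 2*sqrt(2)*j^3 - 5*sqrt(2)*j^2 + 18*j^2 + 18*sqrt(2)*j + 45*j + 45*sqrt(2)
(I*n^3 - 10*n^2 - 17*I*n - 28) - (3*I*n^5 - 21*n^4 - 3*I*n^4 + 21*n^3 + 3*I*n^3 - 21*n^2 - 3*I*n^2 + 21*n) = -3*I*n^5 + 21*n^4 + 3*I*n^4 - 21*n^3 - 2*I*n^3 + 11*n^2 + 3*I*n^2 - 21*n - 17*I*n - 28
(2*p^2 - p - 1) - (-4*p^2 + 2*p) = 6*p^2 - 3*p - 1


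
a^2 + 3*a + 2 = (a + 1)*(a + 2)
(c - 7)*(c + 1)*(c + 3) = c^3 - 3*c^2 - 25*c - 21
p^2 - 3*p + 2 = (p - 2)*(p - 1)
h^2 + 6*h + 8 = (h + 2)*(h + 4)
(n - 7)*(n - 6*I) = n^2 - 7*n - 6*I*n + 42*I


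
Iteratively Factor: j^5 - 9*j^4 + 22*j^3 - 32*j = (j - 4)*(j^4 - 5*j^3 + 2*j^2 + 8*j) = (j - 4)*(j + 1)*(j^3 - 6*j^2 + 8*j) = j*(j - 4)*(j + 1)*(j^2 - 6*j + 8) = j*(j - 4)*(j - 2)*(j + 1)*(j - 4)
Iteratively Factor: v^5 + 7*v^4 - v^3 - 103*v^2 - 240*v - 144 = (v + 4)*(v^4 + 3*v^3 - 13*v^2 - 51*v - 36) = (v + 3)*(v + 4)*(v^3 - 13*v - 12) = (v + 3)^2*(v + 4)*(v^2 - 3*v - 4) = (v + 1)*(v + 3)^2*(v + 4)*(v - 4)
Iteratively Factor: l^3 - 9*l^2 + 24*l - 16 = (l - 4)*(l^2 - 5*l + 4) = (l - 4)*(l - 1)*(l - 4)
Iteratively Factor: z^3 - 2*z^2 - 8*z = (z + 2)*(z^2 - 4*z) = z*(z + 2)*(z - 4)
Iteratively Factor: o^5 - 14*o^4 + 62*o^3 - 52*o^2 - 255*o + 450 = (o - 5)*(o^4 - 9*o^3 + 17*o^2 + 33*o - 90) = (o - 5)*(o + 2)*(o^3 - 11*o^2 + 39*o - 45) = (o - 5)^2*(o + 2)*(o^2 - 6*o + 9) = (o - 5)^2*(o - 3)*(o + 2)*(o - 3)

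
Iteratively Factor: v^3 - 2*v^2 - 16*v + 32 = (v + 4)*(v^2 - 6*v + 8) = (v - 4)*(v + 4)*(v - 2)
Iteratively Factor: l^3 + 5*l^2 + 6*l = (l + 2)*(l^2 + 3*l) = (l + 2)*(l + 3)*(l)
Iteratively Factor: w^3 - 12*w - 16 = (w + 2)*(w^2 - 2*w - 8) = (w - 4)*(w + 2)*(w + 2)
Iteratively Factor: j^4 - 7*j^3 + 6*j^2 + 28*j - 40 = (j + 2)*(j^3 - 9*j^2 + 24*j - 20) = (j - 2)*(j + 2)*(j^2 - 7*j + 10) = (j - 5)*(j - 2)*(j + 2)*(j - 2)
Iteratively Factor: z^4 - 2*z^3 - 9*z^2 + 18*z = (z)*(z^3 - 2*z^2 - 9*z + 18) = z*(z - 3)*(z^2 + z - 6) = z*(z - 3)*(z + 3)*(z - 2)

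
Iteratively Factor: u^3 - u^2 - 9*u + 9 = (u - 1)*(u^2 - 9) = (u - 3)*(u - 1)*(u + 3)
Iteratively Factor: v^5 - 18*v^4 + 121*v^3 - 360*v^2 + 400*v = (v - 5)*(v^4 - 13*v^3 + 56*v^2 - 80*v) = (v - 5)^2*(v^3 - 8*v^2 + 16*v) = (v - 5)^2*(v - 4)*(v^2 - 4*v) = v*(v - 5)^2*(v - 4)*(v - 4)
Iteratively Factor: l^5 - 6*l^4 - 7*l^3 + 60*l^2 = (l - 5)*(l^4 - l^3 - 12*l^2) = (l - 5)*(l + 3)*(l^3 - 4*l^2) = (l - 5)*(l - 4)*(l + 3)*(l^2) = l*(l - 5)*(l - 4)*(l + 3)*(l)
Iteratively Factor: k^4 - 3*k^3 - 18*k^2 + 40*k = (k - 5)*(k^3 + 2*k^2 - 8*k) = (k - 5)*(k + 4)*(k^2 - 2*k) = k*(k - 5)*(k + 4)*(k - 2)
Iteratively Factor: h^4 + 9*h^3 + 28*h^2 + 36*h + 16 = (h + 1)*(h^3 + 8*h^2 + 20*h + 16) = (h + 1)*(h + 2)*(h^2 + 6*h + 8) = (h + 1)*(h + 2)*(h + 4)*(h + 2)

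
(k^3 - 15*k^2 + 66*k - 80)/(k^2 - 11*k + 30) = (k^2 - 10*k + 16)/(k - 6)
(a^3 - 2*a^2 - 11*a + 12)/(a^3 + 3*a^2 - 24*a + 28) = (a^3 - 2*a^2 - 11*a + 12)/(a^3 + 3*a^2 - 24*a + 28)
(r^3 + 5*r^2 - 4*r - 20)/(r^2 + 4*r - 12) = (r^2 + 7*r + 10)/(r + 6)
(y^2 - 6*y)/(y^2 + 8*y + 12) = y*(y - 6)/(y^2 + 8*y + 12)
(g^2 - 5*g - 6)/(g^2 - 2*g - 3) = (g - 6)/(g - 3)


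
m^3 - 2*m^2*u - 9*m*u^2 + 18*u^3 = (m - 3*u)*(m - 2*u)*(m + 3*u)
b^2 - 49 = (b - 7)*(b + 7)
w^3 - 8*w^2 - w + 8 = (w - 8)*(w - 1)*(w + 1)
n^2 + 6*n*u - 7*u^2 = (n - u)*(n + 7*u)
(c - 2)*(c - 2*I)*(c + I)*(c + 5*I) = c^4 - 2*c^3 + 4*I*c^3 + 7*c^2 - 8*I*c^2 - 14*c + 10*I*c - 20*I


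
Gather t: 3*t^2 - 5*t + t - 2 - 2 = 3*t^2 - 4*t - 4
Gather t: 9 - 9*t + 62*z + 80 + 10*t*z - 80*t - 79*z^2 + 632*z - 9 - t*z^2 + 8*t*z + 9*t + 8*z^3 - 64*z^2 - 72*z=t*(-z^2 + 18*z - 80) + 8*z^3 - 143*z^2 + 622*z + 80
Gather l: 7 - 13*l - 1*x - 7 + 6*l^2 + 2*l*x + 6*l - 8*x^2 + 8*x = 6*l^2 + l*(2*x - 7) - 8*x^2 + 7*x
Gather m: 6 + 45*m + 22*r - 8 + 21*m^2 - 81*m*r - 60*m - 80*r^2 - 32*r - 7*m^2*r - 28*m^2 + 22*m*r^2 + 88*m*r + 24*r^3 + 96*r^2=m^2*(-7*r - 7) + m*(22*r^2 + 7*r - 15) + 24*r^3 + 16*r^2 - 10*r - 2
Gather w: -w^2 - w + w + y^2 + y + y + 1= -w^2 + y^2 + 2*y + 1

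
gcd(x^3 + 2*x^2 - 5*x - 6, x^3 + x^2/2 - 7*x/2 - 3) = x^2 - x - 2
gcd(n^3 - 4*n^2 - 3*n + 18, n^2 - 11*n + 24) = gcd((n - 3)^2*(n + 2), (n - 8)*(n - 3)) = n - 3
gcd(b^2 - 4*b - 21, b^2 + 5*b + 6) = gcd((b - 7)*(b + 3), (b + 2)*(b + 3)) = b + 3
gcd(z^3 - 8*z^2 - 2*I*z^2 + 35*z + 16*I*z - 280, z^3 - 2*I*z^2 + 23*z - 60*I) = z + 5*I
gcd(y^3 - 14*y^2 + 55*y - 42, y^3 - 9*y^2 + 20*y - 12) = y^2 - 7*y + 6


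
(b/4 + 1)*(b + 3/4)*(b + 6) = b^3/4 + 43*b^2/16 + 63*b/8 + 9/2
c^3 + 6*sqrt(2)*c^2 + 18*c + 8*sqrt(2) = (c + sqrt(2))^2*(c + 4*sqrt(2))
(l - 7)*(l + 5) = l^2 - 2*l - 35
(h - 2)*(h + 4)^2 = h^3 + 6*h^2 - 32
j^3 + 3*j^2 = j^2*(j + 3)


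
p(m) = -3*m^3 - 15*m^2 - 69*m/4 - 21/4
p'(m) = -9*m^2 - 30*m - 69/4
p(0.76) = -28.34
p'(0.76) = -45.25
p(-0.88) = 0.36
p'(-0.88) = 2.18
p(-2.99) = -7.58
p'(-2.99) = -8.01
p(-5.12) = 92.51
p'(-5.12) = -99.58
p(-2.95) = -7.88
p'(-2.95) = -7.07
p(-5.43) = 126.45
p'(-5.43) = -119.71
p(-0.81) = 0.48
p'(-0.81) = 1.15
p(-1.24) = -1.20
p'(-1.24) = 6.11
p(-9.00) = 1122.00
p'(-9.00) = -476.25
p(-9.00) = 1122.00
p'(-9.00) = -476.25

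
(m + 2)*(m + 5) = m^2 + 7*m + 10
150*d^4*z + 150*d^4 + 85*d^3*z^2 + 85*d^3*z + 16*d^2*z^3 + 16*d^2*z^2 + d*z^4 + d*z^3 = (5*d + z)^2*(6*d + z)*(d*z + d)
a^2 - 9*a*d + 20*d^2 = (a - 5*d)*(a - 4*d)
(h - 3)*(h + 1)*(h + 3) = h^3 + h^2 - 9*h - 9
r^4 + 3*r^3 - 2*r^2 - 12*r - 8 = (r - 2)*(r + 1)*(r + 2)^2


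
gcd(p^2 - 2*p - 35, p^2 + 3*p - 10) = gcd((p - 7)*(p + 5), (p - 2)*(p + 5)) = p + 5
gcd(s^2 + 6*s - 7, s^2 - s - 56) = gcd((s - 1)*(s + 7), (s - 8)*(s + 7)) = s + 7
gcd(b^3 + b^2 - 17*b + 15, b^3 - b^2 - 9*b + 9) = b^2 - 4*b + 3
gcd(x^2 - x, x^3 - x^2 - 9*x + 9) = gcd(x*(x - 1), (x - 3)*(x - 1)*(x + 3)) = x - 1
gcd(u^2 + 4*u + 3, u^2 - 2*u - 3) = u + 1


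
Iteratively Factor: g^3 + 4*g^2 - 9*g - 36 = (g + 3)*(g^2 + g - 12) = (g + 3)*(g + 4)*(g - 3)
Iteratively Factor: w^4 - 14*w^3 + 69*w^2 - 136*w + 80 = (w - 4)*(w^3 - 10*w^2 + 29*w - 20) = (w - 5)*(w - 4)*(w^2 - 5*w + 4) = (w - 5)*(w - 4)*(w - 1)*(w - 4)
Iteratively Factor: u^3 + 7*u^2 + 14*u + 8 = (u + 1)*(u^2 + 6*u + 8) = (u + 1)*(u + 2)*(u + 4)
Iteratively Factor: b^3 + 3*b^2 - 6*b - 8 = (b + 4)*(b^2 - b - 2) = (b - 2)*(b + 4)*(b + 1)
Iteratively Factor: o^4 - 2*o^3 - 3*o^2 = (o - 3)*(o^3 + o^2) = (o - 3)*(o + 1)*(o^2) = o*(o - 3)*(o + 1)*(o)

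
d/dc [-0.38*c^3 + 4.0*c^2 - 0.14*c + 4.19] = -1.14*c^2 + 8.0*c - 0.14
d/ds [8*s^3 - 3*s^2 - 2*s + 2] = 24*s^2 - 6*s - 2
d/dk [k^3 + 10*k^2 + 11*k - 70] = 3*k^2 + 20*k + 11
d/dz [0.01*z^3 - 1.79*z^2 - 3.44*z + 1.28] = 0.03*z^2 - 3.58*z - 3.44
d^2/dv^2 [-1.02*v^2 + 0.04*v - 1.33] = -2.04000000000000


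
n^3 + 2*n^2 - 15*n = n*(n - 3)*(n + 5)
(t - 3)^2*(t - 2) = t^3 - 8*t^2 + 21*t - 18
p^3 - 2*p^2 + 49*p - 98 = (p - 2)*(p - 7*I)*(p + 7*I)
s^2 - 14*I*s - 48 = (s - 8*I)*(s - 6*I)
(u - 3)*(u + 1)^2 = u^3 - u^2 - 5*u - 3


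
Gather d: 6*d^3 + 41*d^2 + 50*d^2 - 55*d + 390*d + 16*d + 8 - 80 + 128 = 6*d^3 + 91*d^2 + 351*d + 56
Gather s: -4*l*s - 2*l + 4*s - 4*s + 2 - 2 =-4*l*s - 2*l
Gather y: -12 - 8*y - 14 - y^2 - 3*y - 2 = -y^2 - 11*y - 28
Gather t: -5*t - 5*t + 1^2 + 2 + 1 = 4 - 10*t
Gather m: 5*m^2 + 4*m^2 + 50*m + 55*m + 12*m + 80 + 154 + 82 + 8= 9*m^2 + 117*m + 324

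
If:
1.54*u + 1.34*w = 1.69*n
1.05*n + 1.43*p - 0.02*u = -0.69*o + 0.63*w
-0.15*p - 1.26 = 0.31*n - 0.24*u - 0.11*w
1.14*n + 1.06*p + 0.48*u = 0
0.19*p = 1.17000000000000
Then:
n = -8.45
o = -16.24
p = 6.16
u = 6.48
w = -18.11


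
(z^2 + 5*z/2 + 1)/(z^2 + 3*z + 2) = (z + 1/2)/(z + 1)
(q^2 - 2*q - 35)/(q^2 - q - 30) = (q - 7)/(q - 6)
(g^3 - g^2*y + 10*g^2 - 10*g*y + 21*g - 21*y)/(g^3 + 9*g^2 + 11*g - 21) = (g - y)/(g - 1)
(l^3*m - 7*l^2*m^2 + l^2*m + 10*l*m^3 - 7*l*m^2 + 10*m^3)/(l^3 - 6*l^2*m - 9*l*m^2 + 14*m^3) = m*(l^3 - 7*l^2*m + l^2 + 10*l*m^2 - 7*l*m + 10*m^2)/(l^3 - 6*l^2*m - 9*l*m^2 + 14*m^3)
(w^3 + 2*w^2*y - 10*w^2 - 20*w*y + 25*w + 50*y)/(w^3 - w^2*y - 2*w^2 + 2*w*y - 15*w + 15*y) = (-w^2 - 2*w*y + 5*w + 10*y)/(-w^2 + w*y - 3*w + 3*y)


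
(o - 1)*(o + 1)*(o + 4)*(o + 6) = o^4 + 10*o^3 + 23*o^2 - 10*o - 24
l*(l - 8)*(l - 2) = l^3 - 10*l^2 + 16*l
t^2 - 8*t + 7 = (t - 7)*(t - 1)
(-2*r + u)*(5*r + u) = -10*r^2 + 3*r*u + u^2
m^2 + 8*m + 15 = (m + 3)*(m + 5)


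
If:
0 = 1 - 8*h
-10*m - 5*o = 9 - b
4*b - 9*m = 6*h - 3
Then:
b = -45*o/31 - 207/62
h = 1/8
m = -20*o/31 - 153/124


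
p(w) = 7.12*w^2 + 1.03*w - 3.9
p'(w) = 14.24*w + 1.03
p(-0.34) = -3.43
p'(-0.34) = -3.81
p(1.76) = 19.97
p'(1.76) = 26.09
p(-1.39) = 8.42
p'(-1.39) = -18.76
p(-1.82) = 17.81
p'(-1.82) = -24.89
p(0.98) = 3.95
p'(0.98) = 14.99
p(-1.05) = 2.87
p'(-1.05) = -13.92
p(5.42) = 210.84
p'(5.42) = 78.21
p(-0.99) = 2.06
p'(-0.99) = -13.07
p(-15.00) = 1582.65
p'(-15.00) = -212.57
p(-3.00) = 57.09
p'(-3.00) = -41.69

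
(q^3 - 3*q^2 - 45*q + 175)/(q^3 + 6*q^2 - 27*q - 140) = (q - 5)/(q + 4)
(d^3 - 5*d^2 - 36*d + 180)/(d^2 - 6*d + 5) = (d^2 - 36)/(d - 1)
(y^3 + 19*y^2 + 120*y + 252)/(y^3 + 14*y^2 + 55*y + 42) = (y + 6)/(y + 1)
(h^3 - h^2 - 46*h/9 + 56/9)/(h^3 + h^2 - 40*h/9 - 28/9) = (3*h - 4)/(3*h + 2)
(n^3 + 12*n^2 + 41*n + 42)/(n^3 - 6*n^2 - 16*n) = (n^2 + 10*n + 21)/(n*(n - 8))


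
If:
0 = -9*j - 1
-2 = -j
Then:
No Solution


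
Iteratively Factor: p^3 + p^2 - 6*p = (p - 2)*(p^2 + 3*p) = p*(p - 2)*(p + 3)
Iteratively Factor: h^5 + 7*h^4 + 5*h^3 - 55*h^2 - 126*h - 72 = (h + 1)*(h^4 + 6*h^3 - h^2 - 54*h - 72) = (h - 3)*(h + 1)*(h^3 + 9*h^2 + 26*h + 24) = (h - 3)*(h + 1)*(h + 4)*(h^2 + 5*h + 6) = (h - 3)*(h + 1)*(h + 2)*(h + 4)*(h + 3)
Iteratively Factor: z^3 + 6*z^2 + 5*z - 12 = (z + 4)*(z^2 + 2*z - 3) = (z + 3)*(z + 4)*(z - 1)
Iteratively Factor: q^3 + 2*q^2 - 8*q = (q + 4)*(q^2 - 2*q) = (q - 2)*(q + 4)*(q)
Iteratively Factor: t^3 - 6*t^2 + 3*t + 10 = (t - 2)*(t^2 - 4*t - 5) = (t - 2)*(t + 1)*(t - 5)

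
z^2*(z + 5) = z^3 + 5*z^2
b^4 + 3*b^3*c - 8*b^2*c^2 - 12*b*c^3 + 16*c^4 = (b - 2*c)*(b - c)*(b + 2*c)*(b + 4*c)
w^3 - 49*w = w*(w - 7)*(w + 7)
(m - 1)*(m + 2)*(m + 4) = m^3 + 5*m^2 + 2*m - 8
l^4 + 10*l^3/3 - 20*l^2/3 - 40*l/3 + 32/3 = (l - 2)*(l - 2/3)*(l + 2)*(l + 4)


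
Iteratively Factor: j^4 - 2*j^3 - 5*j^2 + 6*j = (j)*(j^3 - 2*j^2 - 5*j + 6) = j*(j + 2)*(j^2 - 4*j + 3) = j*(j - 3)*(j + 2)*(j - 1)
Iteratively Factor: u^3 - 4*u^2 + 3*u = (u - 3)*(u^2 - u) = (u - 3)*(u - 1)*(u)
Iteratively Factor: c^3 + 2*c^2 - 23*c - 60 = (c + 4)*(c^2 - 2*c - 15) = (c - 5)*(c + 4)*(c + 3)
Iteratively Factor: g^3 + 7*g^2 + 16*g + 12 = (g + 2)*(g^2 + 5*g + 6) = (g + 2)*(g + 3)*(g + 2)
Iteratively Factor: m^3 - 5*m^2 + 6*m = (m - 2)*(m^2 - 3*m) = m*(m - 2)*(m - 3)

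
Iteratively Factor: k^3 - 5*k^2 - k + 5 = (k - 5)*(k^2 - 1) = (k - 5)*(k - 1)*(k + 1)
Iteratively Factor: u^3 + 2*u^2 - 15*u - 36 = (u - 4)*(u^2 + 6*u + 9) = (u - 4)*(u + 3)*(u + 3)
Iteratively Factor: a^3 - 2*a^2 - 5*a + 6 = (a - 3)*(a^2 + a - 2) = (a - 3)*(a + 2)*(a - 1)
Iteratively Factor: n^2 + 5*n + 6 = (n + 3)*(n + 2)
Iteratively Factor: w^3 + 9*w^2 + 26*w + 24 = (w + 2)*(w^2 + 7*w + 12) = (w + 2)*(w + 3)*(w + 4)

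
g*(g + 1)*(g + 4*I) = g^3 + g^2 + 4*I*g^2 + 4*I*g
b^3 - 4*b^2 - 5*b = b*(b - 5)*(b + 1)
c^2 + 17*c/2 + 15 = (c + 5/2)*(c + 6)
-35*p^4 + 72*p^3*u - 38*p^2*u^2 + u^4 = (-5*p + u)*(-p + u)^2*(7*p + u)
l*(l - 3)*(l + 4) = l^3 + l^2 - 12*l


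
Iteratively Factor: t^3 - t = (t)*(t^2 - 1) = t*(t + 1)*(t - 1)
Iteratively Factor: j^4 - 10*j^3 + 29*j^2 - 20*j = (j - 5)*(j^3 - 5*j^2 + 4*j) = (j - 5)*(j - 1)*(j^2 - 4*j) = j*(j - 5)*(j - 1)*(j - 4)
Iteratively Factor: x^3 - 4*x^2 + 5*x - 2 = (x - 2)*(x^2 - 2*x + 1) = (x - 2)*(x - 1)*(x - 1)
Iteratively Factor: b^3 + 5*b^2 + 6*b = (b + 3)*(b^2 + 2*b) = b*(b + 3)*(b + 2)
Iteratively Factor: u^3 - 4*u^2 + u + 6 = (u - 3)*(u^2 - u - 2) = (u - 3)*(u + 1)*(u - 2)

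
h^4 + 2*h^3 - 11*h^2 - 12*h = h*(h - 3)*(h + 1)*(h + 4)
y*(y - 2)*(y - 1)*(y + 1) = y^4 - 2*y^3 - y^2 + 2*y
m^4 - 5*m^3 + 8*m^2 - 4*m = m*(m - 2)^2*(m - 1)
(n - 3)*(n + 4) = n^2 + n - 12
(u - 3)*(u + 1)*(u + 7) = u^3 + 5*u^2 - 17*u - 21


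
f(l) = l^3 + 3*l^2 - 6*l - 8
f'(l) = 3*l^2 + 6*l - 6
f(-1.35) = 3.11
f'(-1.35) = -8.63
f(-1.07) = 0.63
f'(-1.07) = -8.99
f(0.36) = -9.72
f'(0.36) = -3.45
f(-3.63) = 5.48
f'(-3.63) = 11.75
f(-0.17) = -6.90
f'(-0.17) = -6.93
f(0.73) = -10.39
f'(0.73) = -0.02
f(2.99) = 27.61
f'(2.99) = 38.76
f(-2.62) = 10.33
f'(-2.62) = -1.13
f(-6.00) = -80.00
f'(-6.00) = 66.00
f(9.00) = 910.00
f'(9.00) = 291.00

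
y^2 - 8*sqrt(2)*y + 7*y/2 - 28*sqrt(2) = (y + 7/2)*(y - 8*sqrt(2))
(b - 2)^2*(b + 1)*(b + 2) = b^4 - b^3 - 6*b^2 + 4*b + 8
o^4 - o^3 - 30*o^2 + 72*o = o*(o - 4)*(o - 3)*(o + 6)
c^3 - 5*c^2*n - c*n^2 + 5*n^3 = (c - 5*n)*(c - n)*(c + n)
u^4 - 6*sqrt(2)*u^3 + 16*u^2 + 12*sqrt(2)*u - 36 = (u - 3*sqrt(2))^2*(u - sqrt(2))*(u + sqrt(2))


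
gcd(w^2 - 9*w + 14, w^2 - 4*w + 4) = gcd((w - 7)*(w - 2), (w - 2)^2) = w - 2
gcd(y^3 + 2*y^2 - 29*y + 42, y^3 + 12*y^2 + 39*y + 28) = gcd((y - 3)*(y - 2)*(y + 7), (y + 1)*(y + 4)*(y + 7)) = y + 7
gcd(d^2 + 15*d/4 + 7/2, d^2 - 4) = d + 2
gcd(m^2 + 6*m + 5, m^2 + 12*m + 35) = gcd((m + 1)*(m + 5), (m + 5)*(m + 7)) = m + 5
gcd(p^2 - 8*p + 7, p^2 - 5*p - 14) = p - 7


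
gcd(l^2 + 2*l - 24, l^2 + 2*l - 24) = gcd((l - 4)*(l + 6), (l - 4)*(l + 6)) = l^2 + 2*l - 24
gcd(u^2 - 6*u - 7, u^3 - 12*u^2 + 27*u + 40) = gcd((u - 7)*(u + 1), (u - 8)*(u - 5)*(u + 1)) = u + 1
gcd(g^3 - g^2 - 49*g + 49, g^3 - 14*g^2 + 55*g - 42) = g^2 - 8*g + 7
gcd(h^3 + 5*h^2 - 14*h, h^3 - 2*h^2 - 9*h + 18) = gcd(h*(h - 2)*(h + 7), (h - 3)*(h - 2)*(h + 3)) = h - 2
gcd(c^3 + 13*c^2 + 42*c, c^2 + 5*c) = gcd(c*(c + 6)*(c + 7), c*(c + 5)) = c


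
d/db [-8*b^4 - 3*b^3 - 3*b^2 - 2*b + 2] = -32*b^3 - 9*b^2 - 6*b - 2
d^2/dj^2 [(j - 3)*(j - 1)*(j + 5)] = 6*j + 2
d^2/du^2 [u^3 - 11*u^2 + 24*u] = 6*u - 22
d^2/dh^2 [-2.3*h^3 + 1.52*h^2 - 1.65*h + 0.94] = 3.04 - 13.8*h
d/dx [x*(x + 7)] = 2*x + 7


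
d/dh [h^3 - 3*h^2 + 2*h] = 3*h^2 - 6*h + 2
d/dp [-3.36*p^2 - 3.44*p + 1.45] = -6.72*p - 3.44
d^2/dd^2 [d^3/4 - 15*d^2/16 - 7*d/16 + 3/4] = 3*d/2 - 15/8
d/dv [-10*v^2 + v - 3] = 1 - 20*v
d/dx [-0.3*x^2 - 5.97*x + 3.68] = -0.6*x - 5.97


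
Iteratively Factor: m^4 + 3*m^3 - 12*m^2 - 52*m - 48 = (m + 3)*(m^3 - 12*m - 16) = (m - 4)*(m + 3)*(m^2 + 4*m + 4) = (m - 4)*(m + 2)*(m + 3)*(m + 2)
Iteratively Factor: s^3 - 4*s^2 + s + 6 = (s - 3)*(s^2 - s - 2) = (s - 3)*(s - 2)*(s + 1)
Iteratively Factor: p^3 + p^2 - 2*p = (p)*(p^2 + p - 2) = p*(p + 2)*(p - 1)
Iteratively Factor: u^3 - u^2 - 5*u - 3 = (u + 1)*(u^2 - 2*u - 3) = (u - 3)*(u + 1)*(u + 1)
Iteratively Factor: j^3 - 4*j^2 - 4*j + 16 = (j + 2)*(j^2 - 6*j + 8) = (j - 4)*(j + 2)*(j - 2)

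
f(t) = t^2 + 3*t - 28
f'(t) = 2*t + 3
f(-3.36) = -26.79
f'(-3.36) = -3.72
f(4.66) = 7.70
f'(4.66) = 12.32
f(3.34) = -6.82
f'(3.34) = 9.68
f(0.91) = -24.44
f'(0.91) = 4.82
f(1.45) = -21.55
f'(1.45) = 5.90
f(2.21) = -16.49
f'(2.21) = 7.42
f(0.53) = -26.13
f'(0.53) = 4.06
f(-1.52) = -30.25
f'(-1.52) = -0.04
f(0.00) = -28.00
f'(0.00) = 3.00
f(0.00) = -28.00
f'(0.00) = 3.00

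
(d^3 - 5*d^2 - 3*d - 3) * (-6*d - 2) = -6*d^4 + 28*d^3 + 28*d^2 + 24*d + 6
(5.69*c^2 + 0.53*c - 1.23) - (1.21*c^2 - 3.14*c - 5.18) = 4.48*c^2 + 3.67*c + 3.95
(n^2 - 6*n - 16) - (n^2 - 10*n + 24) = 4*n - 40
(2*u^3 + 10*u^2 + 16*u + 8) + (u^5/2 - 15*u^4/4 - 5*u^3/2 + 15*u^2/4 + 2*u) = u^5/2 - 15*u^4/4 - u^3/2 + 55*u^2/4 + 18*u + 8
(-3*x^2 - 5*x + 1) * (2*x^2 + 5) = -6*x^4 - 10*x^3 - 13*x^2 - 25*x + 5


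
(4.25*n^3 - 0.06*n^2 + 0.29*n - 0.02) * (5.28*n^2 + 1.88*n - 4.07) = 22.44*n^5 + 7.6732*n^4 - 15.8791*n^3 + 0.6838*n^2 - 1.2179*n + 0.0814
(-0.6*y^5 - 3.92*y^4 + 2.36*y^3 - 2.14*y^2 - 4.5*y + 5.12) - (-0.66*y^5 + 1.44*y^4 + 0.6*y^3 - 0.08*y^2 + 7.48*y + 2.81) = 0.0600000000000001*y^5 - 5.36*y^4 + 1.76*y^3 - 2.06*y^2 - 11.98*y + 2.31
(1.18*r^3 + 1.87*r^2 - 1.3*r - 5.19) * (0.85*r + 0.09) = 1.003*r^4 + 1.6957*r^3 - 0.9367*r^2 - 4.5285*r - 0.4671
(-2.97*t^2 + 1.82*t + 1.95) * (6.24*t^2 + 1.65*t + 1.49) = -18.5328*t^4 + 6.4563*t^3 + 10.7457*t^2 + 5.9293*t + 2.9055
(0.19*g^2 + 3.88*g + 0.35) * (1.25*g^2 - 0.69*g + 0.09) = 0.2375*g^4 + 4.7189*g^3 - 2.2226*g^2 + 0.1077*g + 0.0315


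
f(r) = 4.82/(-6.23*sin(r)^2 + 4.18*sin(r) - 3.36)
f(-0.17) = -1.14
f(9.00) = -1.79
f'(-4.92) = 0.29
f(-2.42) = -0.55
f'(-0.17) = -1.66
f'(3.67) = 0.88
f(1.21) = -0.98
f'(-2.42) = 0.57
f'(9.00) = -0.58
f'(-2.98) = 1.67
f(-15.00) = -0.55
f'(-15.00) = 0.59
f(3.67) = -0.68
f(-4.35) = -0.98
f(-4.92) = -0.92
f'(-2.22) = 0.36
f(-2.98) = -1.15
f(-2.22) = -0.45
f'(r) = 4.82*(12.46*sin(r)*cos(r) - 4.18*cos(r))/(-6.23*sin(r)^2 + 4.18*sin(r) - 3.36)^2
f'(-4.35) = -0.53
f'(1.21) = 0.53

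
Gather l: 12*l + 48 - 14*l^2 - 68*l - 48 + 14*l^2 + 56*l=0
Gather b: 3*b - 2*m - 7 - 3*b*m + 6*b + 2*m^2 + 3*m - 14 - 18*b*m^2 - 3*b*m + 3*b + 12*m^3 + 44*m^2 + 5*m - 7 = b*(-18*m^2 - 6*m + 12) + 12*m^3 + 46*m^2 + 6*m - 28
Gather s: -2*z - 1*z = -3*z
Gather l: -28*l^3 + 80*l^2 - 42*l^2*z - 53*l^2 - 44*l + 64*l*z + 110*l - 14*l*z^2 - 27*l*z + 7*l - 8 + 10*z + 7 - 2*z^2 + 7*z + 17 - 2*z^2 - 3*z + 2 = -28*l^3 + l^2*(27 - 42*z) + l*(-14*z^2 + 37*z + 73) - 4*z^2 + 14*z + 18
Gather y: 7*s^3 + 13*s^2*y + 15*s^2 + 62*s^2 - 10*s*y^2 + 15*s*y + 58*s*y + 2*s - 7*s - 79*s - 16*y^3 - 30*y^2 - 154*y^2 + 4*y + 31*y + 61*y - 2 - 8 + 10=7*s^3 + 77*s^2 - 84*s - 16*y^3 + y^2*(-10*s - 184) + y*(13*s^2 + 73*s + 96)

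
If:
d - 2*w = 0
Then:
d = 2*w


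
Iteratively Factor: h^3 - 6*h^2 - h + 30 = (h - 3)*(h^2 - 3*h - 10) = (h - 3)*(h + 2)*(h - 5)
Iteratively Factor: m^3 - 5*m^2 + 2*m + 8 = (m - 4)*(m^2 - m - 2) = (m - 4)*(m + 1)*(m - 2)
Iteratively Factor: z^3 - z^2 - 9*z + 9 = (z - 1)*(z^2 - 9) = (z - 3)*(z - 1)*(z + 3)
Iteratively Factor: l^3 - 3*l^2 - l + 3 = (l + 1)*(l^2 - 4*l + 3) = (l - 1)*(l + 1)*(l - 3)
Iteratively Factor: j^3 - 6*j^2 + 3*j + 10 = (j - 5)*(j^2 - j - 2) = (j - 5)*(j + 1)*(j - 2)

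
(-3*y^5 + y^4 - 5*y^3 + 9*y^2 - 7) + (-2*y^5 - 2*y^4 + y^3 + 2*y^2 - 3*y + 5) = -5*y^5 - y^4 - 4*y^3 + 11*y^2 - 3*y - 2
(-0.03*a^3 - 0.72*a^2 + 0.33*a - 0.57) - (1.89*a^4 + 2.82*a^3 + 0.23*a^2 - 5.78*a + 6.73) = -1.89*a^4 - 2.85*a^3 - 0.95*a^2 + 6.11*a - 7.3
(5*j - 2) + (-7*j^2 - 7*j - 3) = -7*j^2 - 2*j - 5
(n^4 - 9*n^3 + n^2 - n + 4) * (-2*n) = -2*n^5 + 18*n^4 - 2*n^3 + 2*n^2 - 8*n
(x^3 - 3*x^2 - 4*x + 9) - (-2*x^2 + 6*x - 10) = x^3 - x^2 - 10*x + 19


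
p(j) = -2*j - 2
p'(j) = -2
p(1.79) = -5.58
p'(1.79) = -2.00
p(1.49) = -4.98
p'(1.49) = -2.00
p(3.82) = -9.64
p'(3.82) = -2.00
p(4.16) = -10.32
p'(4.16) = -2.00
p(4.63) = -11.26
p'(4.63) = -2.00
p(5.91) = -13.82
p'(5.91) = -2.00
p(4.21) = -10.42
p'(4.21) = -2.00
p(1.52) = -5.04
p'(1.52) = -2.00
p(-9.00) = 16.00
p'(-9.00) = -2.00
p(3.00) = -8.00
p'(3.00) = -2.00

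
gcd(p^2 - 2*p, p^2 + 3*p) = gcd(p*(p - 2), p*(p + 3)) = p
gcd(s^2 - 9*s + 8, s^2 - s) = s - 1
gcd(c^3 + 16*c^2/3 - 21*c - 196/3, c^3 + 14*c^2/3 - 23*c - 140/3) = c^2 + 3*c - 28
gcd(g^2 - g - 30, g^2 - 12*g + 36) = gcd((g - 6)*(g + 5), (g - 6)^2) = g - 6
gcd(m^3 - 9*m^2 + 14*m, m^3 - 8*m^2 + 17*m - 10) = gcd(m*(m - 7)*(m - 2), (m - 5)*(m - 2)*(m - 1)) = m - 2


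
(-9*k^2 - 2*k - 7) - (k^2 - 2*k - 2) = -10*k^2 - 5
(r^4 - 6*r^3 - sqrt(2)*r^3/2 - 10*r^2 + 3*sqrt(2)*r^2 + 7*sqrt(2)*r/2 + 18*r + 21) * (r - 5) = r^5 - 11*r^4 - sqrt(2)*r^4/2 + 11*sqrt(2)*r^3/2 + 20*r^3 - 23*sqrt(2)*r^2/2 + 68*r^2 - 69*r - 35*sqrt(2)*r/2 - 105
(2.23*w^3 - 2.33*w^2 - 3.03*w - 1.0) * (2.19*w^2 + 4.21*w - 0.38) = 4.8837*w^5 + 4.2856*w^4 - 17.2924*w^3 - 14.0609*w^2 - 3.0586*w + 0.38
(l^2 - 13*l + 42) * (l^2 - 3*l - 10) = l^4 - 16*l^3 + 71*l^2 + 4*l - 420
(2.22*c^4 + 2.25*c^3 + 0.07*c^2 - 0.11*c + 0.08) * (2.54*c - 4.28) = 5.6388*c^5 - 3.7866*c^4 - 9.4522*c^3 - 0.579*c^2 + 0.674*c - 0.3424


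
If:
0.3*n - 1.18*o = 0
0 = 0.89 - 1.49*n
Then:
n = 0.60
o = 0.15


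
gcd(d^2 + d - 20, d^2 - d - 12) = d - 4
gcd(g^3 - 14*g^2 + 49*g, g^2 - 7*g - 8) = 1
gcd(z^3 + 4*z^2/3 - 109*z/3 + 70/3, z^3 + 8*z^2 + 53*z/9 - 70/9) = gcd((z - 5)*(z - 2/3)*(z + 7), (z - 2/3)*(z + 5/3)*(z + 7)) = z^2 + 19*z/3 - 14/3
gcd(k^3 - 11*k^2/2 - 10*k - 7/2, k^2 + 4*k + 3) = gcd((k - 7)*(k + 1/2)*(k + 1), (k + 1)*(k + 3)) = k + 1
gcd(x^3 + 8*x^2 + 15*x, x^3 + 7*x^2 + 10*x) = x^2 + 5*x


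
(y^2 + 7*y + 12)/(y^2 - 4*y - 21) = (y + 4)/(y - 7)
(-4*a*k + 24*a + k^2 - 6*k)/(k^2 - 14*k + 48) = (-4*a + k)/(k - 8)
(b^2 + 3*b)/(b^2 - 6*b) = (b + 3)/(b - 6)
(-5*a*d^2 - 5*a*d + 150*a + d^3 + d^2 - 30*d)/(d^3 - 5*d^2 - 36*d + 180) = (-5*a + d)/(d - 6)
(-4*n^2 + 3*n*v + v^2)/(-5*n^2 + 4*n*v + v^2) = (4*n + v)/(5*n + v)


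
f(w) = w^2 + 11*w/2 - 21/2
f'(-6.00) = -6.50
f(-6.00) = -7.50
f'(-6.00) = -6.50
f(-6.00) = -7.50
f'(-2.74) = 0.02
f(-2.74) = -18.06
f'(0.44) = 6.38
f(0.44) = -7.89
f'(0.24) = 5.98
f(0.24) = -9.12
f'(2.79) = 11.08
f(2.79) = 12.63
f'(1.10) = 7.70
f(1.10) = -3.24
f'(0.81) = 7.12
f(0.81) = -5.39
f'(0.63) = 6.76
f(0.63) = -6.64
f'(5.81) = 17.12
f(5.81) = 55.21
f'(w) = 2*w + 11/2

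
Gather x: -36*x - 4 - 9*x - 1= -45*x - 5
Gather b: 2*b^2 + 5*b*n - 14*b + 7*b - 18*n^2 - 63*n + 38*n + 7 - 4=2*b^2 + b*(5*n - 7) - 18*n^2 - 25*n + 3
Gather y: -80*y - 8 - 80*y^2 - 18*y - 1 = -80*y^2 - 98*y - 9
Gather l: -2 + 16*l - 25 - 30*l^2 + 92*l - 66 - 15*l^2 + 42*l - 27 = -45*l^2 + 150*l - 120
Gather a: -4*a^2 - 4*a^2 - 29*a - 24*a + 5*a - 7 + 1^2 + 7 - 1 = -8*a^2 - 48*a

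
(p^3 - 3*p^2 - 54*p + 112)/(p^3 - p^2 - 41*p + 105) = (p^2 - 10*p + 16)/(p^2 - 8*p + 15)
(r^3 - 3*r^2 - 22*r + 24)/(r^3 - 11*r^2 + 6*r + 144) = (r^2 + 3*r - 4)/(r^2 - 5*r - 24)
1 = 1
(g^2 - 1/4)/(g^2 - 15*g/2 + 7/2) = (g + 1/2)/(g - 7)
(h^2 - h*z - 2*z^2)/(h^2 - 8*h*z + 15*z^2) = (h^2 - h*z - 2*z^2)/(h^2 - 8*h*z + 15*z^2)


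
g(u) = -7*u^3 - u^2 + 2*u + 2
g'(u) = -21*u^2 - 2*u + 2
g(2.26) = -79.39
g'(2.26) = -109.78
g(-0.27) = 1.52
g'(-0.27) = 1.01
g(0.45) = 2.06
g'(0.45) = -3.15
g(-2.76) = 136.03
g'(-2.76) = -152.45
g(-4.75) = 720.14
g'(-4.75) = -462.31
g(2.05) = -58.41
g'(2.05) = -90.35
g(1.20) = -9.14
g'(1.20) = -30.64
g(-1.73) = 31.79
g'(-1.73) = -57.39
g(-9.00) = 5006.00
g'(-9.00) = -1681.00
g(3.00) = -190.00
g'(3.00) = -193.00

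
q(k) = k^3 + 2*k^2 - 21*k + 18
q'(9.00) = 258.00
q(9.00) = 720.00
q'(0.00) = -21.00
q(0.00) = 18.00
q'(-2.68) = -10.17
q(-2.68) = 69.40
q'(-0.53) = -22.28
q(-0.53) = 29.54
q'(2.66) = 10.87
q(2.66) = -4.89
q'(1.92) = -2.26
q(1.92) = -7.87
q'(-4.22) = 15.55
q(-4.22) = 67.09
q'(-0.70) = -22.33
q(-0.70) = 33.34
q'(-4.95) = 32.71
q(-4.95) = 49.67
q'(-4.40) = 19.48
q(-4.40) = 63.94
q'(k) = 3*k^2 + 4*k - 21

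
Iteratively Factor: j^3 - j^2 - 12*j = (j - 4)*(j^2 + 3*j) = (j - 4)*(j + 3)*(j)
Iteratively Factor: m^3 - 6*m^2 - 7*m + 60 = (m - 5)*(m^2 - m - 12) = (m - 5)*(m + 3)*(m - 4)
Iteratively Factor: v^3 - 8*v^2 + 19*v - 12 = (v - 4)*(v^2 - 4*v + 3) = (v - 4)*(v - 3)*(v - 1)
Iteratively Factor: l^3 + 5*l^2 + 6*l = (l + 2)*(l^2 + 3*l) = (l + 2)*(l + 3)*(l)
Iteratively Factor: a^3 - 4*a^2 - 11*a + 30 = (a - 5)*(a^2 + a - 6) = (a - 5)*(a - 2)*(a + 3)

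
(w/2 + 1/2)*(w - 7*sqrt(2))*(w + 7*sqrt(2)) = w^3/2 + w^2/2 - 49*w - 49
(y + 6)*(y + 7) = y^2 + 13*y + 42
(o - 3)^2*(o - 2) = o^3 - 8*o^2 + 21*o - 18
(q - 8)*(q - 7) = q^2 - 15*q + 56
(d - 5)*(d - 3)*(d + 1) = d^3 - 7*d^2 + 7*d + 15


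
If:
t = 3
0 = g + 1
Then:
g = -1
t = 3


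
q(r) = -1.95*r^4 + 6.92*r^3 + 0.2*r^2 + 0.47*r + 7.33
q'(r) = -7.8*r^3 + 20.76*r^2 + 0.4*r + 0.47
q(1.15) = 15.25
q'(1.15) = 16.52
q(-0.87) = 1.40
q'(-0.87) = 20.97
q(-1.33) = -15.32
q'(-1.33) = 55.01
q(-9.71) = -23648.14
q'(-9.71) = 9094.81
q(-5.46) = -2848.68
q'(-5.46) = 1886.79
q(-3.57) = -623.40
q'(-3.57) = 618.52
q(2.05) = 34.31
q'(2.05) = 21.34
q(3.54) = 12.25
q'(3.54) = -83.98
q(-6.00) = -4010.21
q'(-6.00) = 2430.23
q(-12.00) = -52362.47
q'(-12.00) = 16463.51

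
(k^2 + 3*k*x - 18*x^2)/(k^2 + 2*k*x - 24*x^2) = (-k + 3*x)/(-k + 4*x)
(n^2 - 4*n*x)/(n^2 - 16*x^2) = n/(n + 4*x)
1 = 1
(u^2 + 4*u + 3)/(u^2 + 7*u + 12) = (u + 1)/(u + 4)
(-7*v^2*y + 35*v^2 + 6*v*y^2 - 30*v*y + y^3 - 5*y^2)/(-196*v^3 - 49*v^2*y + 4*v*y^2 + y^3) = (-v*y + 5*v + y^2 - 5*y)/(-28*v^2 - 3*v*y + y^2)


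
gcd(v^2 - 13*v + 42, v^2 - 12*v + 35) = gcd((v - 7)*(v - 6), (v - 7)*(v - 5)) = v - 7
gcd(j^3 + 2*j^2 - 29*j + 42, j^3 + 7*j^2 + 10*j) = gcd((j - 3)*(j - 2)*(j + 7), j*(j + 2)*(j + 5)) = 1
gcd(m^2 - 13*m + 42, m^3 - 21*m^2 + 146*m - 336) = m^2 - 13*m + 42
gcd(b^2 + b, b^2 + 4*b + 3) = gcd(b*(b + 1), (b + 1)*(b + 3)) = b + 1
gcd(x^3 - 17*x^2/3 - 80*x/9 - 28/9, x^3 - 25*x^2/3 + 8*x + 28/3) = x^2 - 19*x/3 - 14/3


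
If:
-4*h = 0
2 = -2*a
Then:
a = -1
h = 0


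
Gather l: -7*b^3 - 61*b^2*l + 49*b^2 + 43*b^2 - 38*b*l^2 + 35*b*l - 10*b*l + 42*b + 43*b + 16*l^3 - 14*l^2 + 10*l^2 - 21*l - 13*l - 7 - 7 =-7*b^3 + 92*b^2 + 85*b + 16*l^3 + l^2*(-38*b - 4) + l*(-61*b^2 + 25*b - 34) - 14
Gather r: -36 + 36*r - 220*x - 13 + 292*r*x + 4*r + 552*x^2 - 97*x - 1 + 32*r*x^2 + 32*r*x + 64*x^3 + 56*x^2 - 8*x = r*(32*x^2 + 324*x + 40) + 64*x^3 + 608*x^2 - 325*x - 50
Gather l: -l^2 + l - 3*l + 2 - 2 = -l^2 - 2*l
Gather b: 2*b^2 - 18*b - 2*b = 2*b^2 - 20*b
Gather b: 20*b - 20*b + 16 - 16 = 0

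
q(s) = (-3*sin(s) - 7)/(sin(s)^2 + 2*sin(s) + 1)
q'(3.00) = -7.61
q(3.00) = -5.70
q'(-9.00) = -43.78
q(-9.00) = -16.68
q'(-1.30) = 44823.59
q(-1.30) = -3094.36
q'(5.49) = 261.89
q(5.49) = -58.86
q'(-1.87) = -27336.89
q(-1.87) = -2093.98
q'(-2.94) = -19.92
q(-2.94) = -10.00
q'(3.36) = -21.02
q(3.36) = -10.35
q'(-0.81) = 290.39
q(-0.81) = -63.50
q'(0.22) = 6.29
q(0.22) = -5.16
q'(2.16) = -1.22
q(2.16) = -2.83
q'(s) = (-2*sin(s)*cos(s) - 2*cos(s))*(-3*sin(s) - 7)/(sin(s)^2 + 2*sin(s) + 1)^2 - 3*cos(s)/(sin(s)^2 + 2*sin(s) + 1) = (3*sin(s) + 11)*cos(s)/(sin(s) + 1)^3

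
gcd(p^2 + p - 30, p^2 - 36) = p + 6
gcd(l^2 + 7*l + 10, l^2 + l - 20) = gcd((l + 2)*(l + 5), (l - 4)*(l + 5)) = l + 5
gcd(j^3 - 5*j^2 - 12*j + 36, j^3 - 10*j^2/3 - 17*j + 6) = j^2 - 3*j - 18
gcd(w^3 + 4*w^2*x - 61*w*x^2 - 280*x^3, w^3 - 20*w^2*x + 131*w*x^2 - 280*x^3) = -w + 8*x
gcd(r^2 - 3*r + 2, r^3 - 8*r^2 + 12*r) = r - 2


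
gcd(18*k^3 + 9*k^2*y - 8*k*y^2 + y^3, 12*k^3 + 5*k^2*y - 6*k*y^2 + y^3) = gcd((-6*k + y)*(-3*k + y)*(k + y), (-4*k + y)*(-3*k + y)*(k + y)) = -3*k^2 - 2*k*y + y^2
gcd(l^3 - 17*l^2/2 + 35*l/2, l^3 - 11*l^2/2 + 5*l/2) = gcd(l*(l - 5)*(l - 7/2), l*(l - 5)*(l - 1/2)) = l^2 - 5*l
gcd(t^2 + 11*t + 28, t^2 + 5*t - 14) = t + 7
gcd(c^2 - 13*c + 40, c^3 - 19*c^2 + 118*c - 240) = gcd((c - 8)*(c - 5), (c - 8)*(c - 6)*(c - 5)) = c^2 - 13*c + 40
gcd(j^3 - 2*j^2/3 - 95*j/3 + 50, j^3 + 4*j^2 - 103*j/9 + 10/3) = j^2 + 13*j/3 - 10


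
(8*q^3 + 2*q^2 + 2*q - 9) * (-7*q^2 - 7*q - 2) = -56*q^5 - 70*q^4 - 44*q^3 + 45*q^2 + 59*q + 18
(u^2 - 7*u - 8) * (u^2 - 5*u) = u^4 - 12*u^3 + 27*u^2 + 40*u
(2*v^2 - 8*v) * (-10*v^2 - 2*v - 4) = -20*v^4 + 76*v^3 + 8*v^2 + 32*v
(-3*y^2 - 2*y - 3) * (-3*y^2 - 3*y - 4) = 9*y^4 + 15*y^3 + 27*y^2 + 17*y + 12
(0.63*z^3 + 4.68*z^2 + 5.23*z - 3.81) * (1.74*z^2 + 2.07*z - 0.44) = 1.0962*z^5 + 9.4473*z^4 + 18.5106*z^3 + 2.1375*z^2 - 10.1879*z + 1.6764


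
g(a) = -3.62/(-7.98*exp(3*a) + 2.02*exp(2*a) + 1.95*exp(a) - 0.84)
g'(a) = -3.62*(23.94*exp(3*a) - 4.04*exp(2*a) - 1.95*exp(a))/(-7.98*exp(3*a) + 2.02*exp(2*a) + 1.95*exp(a) - 0.84)^2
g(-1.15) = 13.24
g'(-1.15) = 12.72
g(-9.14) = 4.31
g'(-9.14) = 0.00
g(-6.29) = 4.33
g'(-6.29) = 0.02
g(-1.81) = 7.21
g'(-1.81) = 4.64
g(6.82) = 0.00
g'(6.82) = -0.00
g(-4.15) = 4.48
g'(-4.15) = 0.18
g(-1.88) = 6.91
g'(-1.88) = 4.05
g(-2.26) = 5.81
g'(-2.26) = 2.05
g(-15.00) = 4.31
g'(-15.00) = 0.00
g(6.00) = 0.00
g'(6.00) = 0.00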